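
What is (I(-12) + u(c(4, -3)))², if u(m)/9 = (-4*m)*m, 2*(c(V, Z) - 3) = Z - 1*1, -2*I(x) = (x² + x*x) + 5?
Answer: 133225/4 ≈ 33306.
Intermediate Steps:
I(x) = -5/2 - x² (I(x) = -((x² + x*x) + 5)/2 = -((x² + x²) + 5)/2 = -(2*x² + 5)/2 = -(5 + 2*x²)/2 = -5/2 - x²)
c(V, Z) = 5/2 + Z/2 (c(V, Z) = 3 + (Z - 1*1)/2 = 3 + (Z - 1)/2 = 3 + (-1 + Z)/2 = 3 + (-½ + Z/2) = 5/2 + Z/2)
u(m) = -36*m² (u(m) = 9*((-4*m)*m) = 9*(-4*m²) = -36*m²)
(I(-12) + u(c(4, -3)))² = ((-5/2 - 1*(-12)²) - 36*(5/2 + (½)*(-3))²)² = ((-5/2 - 1*144) - 36*(5/2 - 3/2)²)² = ((-5/2 - 144) - 36*1²)² = (-293/2 - 36*1)² = (-293/2 - 36)² = (-365/2)² = 133225/4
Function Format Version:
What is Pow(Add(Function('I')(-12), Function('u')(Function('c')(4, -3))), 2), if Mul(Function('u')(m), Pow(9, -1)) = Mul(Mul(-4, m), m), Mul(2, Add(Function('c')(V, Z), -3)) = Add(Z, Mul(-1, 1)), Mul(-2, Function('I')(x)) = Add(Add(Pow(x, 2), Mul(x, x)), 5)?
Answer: Rational(133225, 4) ≈ 33306.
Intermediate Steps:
Function('I')(x) = Add(Rational(-5, 2), Mul(-1, Pow(x, 2))) (Function('I')(x) = Mul(Rational(-1, 2), Add(Add(Pow(x, 2), Mul(x, x)), 5)) = Mul(Rational(-1, 2), Add(Add(Pow(x, 2), Pow(x, 2)), 5)) = Mul(Rational(-1, 2), Add(Mul(2, Pow(x, 2)), 5)) = Mul(Rational(-1, 2), Add(5, Mul(2, Pow(x, 2)))) = Add(Rational(-5, 2), Mul(-1, Pow(x, 2))))
Function('c')(V, Z) = Add(Rational(5, 2), Mul(Rational(1, 2), Z)) (Function('c')(V, Z) = Add(3, Mul(Rational(1, 2), Add(Z, Mul(-1, 1)))) = Add(3, Mul(Rational(1, 2), Add(Z, -1))) = Add(3, Mul(Rational(1, 2), Add(-1, Z))) = Add(3, Add(Rational(-1, 2), Mul(Rational(1, 2), Z))) = Add(Rational(5, 2), Mul(Rational(1, 2), Z)))
Function('u')(m) = Mul(-36, Pow(m, 2)) (Function('u')(m) = Mul(9, Mul(Mul(-4, m), m)) = Mul(9, Mul(-4, Pow(m, 2))) = Mul(-36, Pow(m, 2)))
Pow(Add(Function('I')(-12), Function('u')(Function('c')(4, -3))), 2) = Pow(Add(Add(Rational(-5, 2), Mul(-1, Pow(-12, 2))), Mul(-36, Pow(Add(Rational(5, 2), Mul(Rational(1, 2), -3)), 2))), 2) = Pow(Add(Add(Rational(-5, 2), Mul(-1, 144)), Mul(-36, Pow(Add(Rational(5, 2), Rational(-3, 2)), 2))), 2) = Pow(Add(Add(Rational(-5, 2), -144), Mul(-36, Pow(1, 2))), 2) = Pow(Add(Rational(-293, 2), Mul(-36, 1)), 2) = Pow(Add(Rational(-293, 2), -36), 2) = Pow(Rational(-365, 2), 2) = Rational(133225, 4)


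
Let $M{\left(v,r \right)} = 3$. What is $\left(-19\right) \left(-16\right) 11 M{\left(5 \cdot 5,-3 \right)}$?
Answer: $10032$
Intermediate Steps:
$\left(-19\right) \left(-16\right) 11 M{\left(5 \cdot 5,-3 \right)} = \left(-19\right) \left(-16\right) 11 \cdot 3 = 304 \cdot 11 \cdot 3 = 3344 \cdot 3 = 10032$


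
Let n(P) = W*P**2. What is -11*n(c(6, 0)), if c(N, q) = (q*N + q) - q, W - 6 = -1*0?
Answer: 0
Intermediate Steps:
W = 6 (W = 6 - 1*0 = 6 + 0 = 6)
c(N, q) = N*q (c(N, q) = (N*q + q) - q = (q + N*q) - q = N*q)
n(P) = 6*P**2
-11*n(c(6, 0)) = -66*(6*0)**2 = -66*0**2 = -66*0 = -11*0 = 0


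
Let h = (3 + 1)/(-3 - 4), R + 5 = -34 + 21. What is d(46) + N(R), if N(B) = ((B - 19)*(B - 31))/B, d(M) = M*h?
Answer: -16003/126 ≈ -127.01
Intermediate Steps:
R = -18 (R = -5 + (-34 + 21) = -5 - 13 = -18)
h = -4/7 (h = 4/(-7) = 4*(-⅐) = -4/7 ≈ -0.57143)
d(M) = -4*M/7 (d(M) = M*(-4/7) = -4*M/7)
N(B) = (-31 + B)*(-19 + B)/B (N(B) = ((-19 + B)*(-31 + B))/B = ((-31 + B)*(-19 + B))/B = (-31 + B)*(-19 + B)/B)
d(46) + N(R) = -4/7*46 + (-50 - 18 + 589/(-18)) = -184/7 + (-50 - 18 + 589*(-1/18)) = -184/7 + (-50 - 18 - 589/18) = -184/7 - 1813/18 = -16003/126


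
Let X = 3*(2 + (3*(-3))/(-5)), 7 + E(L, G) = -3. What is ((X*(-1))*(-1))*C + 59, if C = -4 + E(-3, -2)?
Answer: -503/5 ≈ -100.60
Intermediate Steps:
E(L, G) = -10 (E(L, G) = -7 - 3 = -10)
C = -14 (C = -4 - 10 = -14)
X = 57/5 (X = 3*(2 - 9*(-⅕)) = 3*(2 + 9/5) = 3*(19/5) = 57/5 ≈ 11.400)
((X*(-1))*(-1))*C + 59 = (((57/5)*(-1))*(-1))*(-14) + 59 = -57/5*(-1)*(-14) + 59 = (57/5)*(-14) + 59 = -798/5 + 59 = -503/5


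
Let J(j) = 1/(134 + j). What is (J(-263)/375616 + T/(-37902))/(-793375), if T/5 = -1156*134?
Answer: -2084941745521/80947217965064000 ≈ -2.5757e-5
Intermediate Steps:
T = -774520 (T = 5*(-1156*134) = 5*(-154904) = -774520)
(J(-263)/375616 + T/(-37902))/(-793375) = (1/((134 - 263)*375616) - 774520/(-37902))/(-793375) = ((1/375616)/(-129) - 774520*(-1/37902))*(-1/793375) = (-1/129*1/375616 + 387260/18951)*(-1/793375) = (-1/48454464 + 387260/18951)*(-1/793375) = (2084941745521/102028949696)*(-1/793375) = -2084941745521/80947217965064000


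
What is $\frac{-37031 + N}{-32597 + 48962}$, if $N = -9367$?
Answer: $- \frac{15466}{5455} \approx -2.8352$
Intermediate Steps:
$\frac{-37031 + N}{-32597 + 48962} = \frac{-37031 - 9367}{-32597 + 48962} = - \frac{46398}{16365} = \left(-46398\right) \frac{1}{16365} = - \frac{15466}{5455}$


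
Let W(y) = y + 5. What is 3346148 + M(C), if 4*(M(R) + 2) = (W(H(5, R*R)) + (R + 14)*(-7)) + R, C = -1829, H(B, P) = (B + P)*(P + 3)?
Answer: 11190677505489/4 ≈ 2.7977e+12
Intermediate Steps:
H(B, P) = (3 + P)*(B + P) (H(B, P) = (B + P)*(3 + P) = (3 + P)*(B + P))
W(y) = 5 + y
M(R) = -43/2 + 2*R² - 3*R/2 + R⁴/4 (M(R) = -2 + (((5 + ((R*R)² + 3*5 + 3*(R*R) + 5*(R*R))) + (R + 14)*(-7)) + R)/4 = -2 + (((5 + ((R²)² + 15 + 3*R² + 5*R²)) + (14 + R)*(-7)) + R)/4 = -2 + (((5 + (R⁴ + 15 + 3*R² + 5*R²)) + (-98 - 7*R)) + R)/4 = -2 + (((5 + (15 + R⁴ + 8*R²)) + (-98 - 7*R)) + R)/4 = -2 + (((20 + R⁴ + 8*R²) + (-98 - 7*R)) + R)/4 = -2 + ((-78 + R⁴ - 7*R + 8*R²) + R)/4 = -2 + (-78 + R⁴ - 6*R + 8*R²)/4 = -2 + (-39/2 + 2*R² - 3*R/2 + R⁴/4) = -43/2 + 2*R² - 3*R/2 + R⁴/4)
3346148 + M(C) = 3346148 + (-43/2 + 2*(-1829)² - 3/2*(-1829) + (¼)*(-1829)⁴) = 3346148 + (-43/2 + 2*3345241 + 5487/2 + (¼)*11190637348081) = 3346148 + (-43/2 + 6690482 + 5487/2 + 11190637348081/4) = 3346148 + 11190664120897/4 = 11190677505489/4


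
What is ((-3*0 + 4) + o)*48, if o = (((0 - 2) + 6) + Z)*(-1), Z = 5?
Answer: -240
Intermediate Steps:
o = -9 (o = (((0 - 2) + 6) + 5)*(-1) = ((-2 + 6) + 5)*(-1) = (4 + 5)*(-1) = 9*(-1) = -9)
((-3*0 + 4) + o)*48 = ((-3*0 + 4) - 9)*48 = ((0 + 4) - 9)*48 = (4 - 9)*48 = -5*48 = -240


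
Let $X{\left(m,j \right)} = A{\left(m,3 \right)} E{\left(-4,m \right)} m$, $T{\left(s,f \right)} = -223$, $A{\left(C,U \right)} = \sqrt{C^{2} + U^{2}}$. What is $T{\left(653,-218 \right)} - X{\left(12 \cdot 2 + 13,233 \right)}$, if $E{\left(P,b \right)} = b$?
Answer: $-223 - 1369 \sqrt{1378} \approx -51042.0$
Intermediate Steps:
$X{\left(m,j \right)} = m^{2} \sqrt{9 + m^{2}}$ ($X{\left(m,j \right)} = \sqrt{m^{2} + 3^{2}} m m = \sqrt{m^{2} + 9} m m = \sqrt{9 + m^{2}} m m = m \sqrt{9 + m^{2}} m = m^{2} \sqrt{9 + m^{2}}$)
$T{\left(653,-218 \right)} - X{\left(12 \cdot 2 + 13,233 \right)} = -223 - \left(12 \cdot 2 + 13\right)^{2} \sqrt{9 + \left(12 \cdot 2 + 13\right)^{2}} = -223 - \left(24 + 13\right)^{2} \sqrt{9 + \left(24 + 13\right)^{2}} = -223 - 37^{2} \sqrt{9 + 37^{2}} = -223 - 1369 \sqrt{9 + 1369} = -223 - 1369 \sqrt{1378}$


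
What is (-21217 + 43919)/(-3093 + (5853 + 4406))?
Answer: 11351/3583 ≈ 3.1680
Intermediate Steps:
(-21217 + 43919)/(-3093 + (5853 + 4406)) = 22702/(-3093 + 10259) = 22702/7166 = 22702*(1/7166) = 11351/3583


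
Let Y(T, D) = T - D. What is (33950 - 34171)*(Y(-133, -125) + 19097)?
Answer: -4218669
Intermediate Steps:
(33950 - 34171)*(Y(-133, -125) + 19097) = (33950 - 34171)*((-133 - 1*(-125)) + 19097) = -221*((-133 + 125) + 19097) = -221*(-8 + 19097) = -221*19089 = -4218669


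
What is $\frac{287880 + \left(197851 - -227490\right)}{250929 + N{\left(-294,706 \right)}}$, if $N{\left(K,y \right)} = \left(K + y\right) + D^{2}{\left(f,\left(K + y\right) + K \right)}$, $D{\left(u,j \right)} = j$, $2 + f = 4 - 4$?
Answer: $\frac{13457}{5005} \approx 2.6887$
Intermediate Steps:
$f = -2$ ($f = -2 + \left(4 - 4\right) = -2 + 0 = -2$)
$N{\left(K,y \right)} = K + y + \left(y + 2 K\right)^{2}$ ($N{\left(K,y \right)} = \left(K + y\right) + \left(\left(K + y\right) + K\right)^{2} = \left(K + y\right) + \left(y + 2 K\right)^{2} = K + y + \left(y + 2 K\right)^{2}$)
$\frac{287880 + \left(197851 - -227490\right)}{250929 + N{\left(-294,706 \right)}} = \frac{287880 + \left(197851 - -227490\right)}{250929 + \left(-294 + 706 + \left(706 + 2 \left(-294\right)\right)^{2}\right)} = \frac{287880 + \left(197851 + 227490\right)}{250929 + \left(-294 + 706 + \left(706 - 588\right)^{2}\right)} = \frac{287880 + 425341}{250929 + \left(-294 + 706 + 118^{2}\right)} = \frac{713221}{250929 + \left(-294 + 706 + 13924\right)} = \frac{713221}{250929 + 14336} = \frac{713221}{265265} = 713221 \cdot \frac{1}{265265} = \frac{13457}{5005}$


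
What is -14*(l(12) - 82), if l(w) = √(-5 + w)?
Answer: 1148 - 14*√7 ≈ 1111.0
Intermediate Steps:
-14*(l(12) - 82) = -14*(√(-5 + 12) - 82) = -14*(√7 - 82) = -14*(-82 + √7) = 1148 - 14*√7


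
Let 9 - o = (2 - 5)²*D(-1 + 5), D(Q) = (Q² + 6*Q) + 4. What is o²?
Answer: 149769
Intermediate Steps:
D(Q) = 4 + Q² + 6*Q
o = -387 (o = 9 - (2 - 5)²*(4 + (-1 + 5)² + 6*(-1 + 5)) = 9 - (-3)²*(4 + 4² + 6*4) = 9 - 9*(4 + 16 + 24) = 9 - 9*44 = 9 - 1*396 = 9 - 396 = -387)
o² = (-387)² = 149769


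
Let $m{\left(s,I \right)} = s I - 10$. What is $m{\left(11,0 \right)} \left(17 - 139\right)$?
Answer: $1220$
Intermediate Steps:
$m{\left(s,I \right)} = -10 + I s$ ($m{\left(s,I \right)} = I s - 10 = -10 + I s$)
$m{\left(11,0 \right)} \left(17 - 139\right) = \left(-10 + 0 \cdot 11\right) \left(17 - 139\right) = \left(-10 + 0\right) \left(-122\right) = \left(-10\right) \left(-122\right) = 1220$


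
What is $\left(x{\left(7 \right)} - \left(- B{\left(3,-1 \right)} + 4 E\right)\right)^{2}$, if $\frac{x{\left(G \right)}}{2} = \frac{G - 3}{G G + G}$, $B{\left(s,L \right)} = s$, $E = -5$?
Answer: $\frac{26244}{49} \approx 535.59$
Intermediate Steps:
$x{\left(G \right)} = \frac{2 \left(-3 + G\right)}{G + G^{2}}$ ($x{\left(G \right)} = 2 \frac{G - 3}{G G + G} = 2 \frac{-3 + G}{G^{2} + G} = 2 \frac{-3 + G}{G + G^{2}} = \frac{2 \left(-3 + G\right)}{G + G^{2}}$)
$\left(x{\left(7 \right)} - \left(- B{\left(3,-1 \right)} + 4 E\right)\right)^{2} = \left(\frac{2 \left(-3 + 7\right)}{7 \left(1 + 7\right)} + \left(\left(-4\right) \left(-5\right) + 3\right)\right)^{2} = \left(2 \cdot \frac{1}{7} \cdot \frac{1}{8} \cdot 4 + \left(20 + 3\right)\right)^{2} = \left(2 \cdot \frac{1}{7} \cdot \frac{1}{8} \cdot 4 + 23\right)^{2} = \left(\frac{1}{7} + 23\right)^{2} = \left(\frac{162}{7}\right)^{2} = \frac{26244}{49}$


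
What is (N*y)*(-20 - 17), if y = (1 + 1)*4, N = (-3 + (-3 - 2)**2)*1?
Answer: -6512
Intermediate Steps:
N = 22 (N = (-3 + (-5)**2)*1 = (-3 + 25)*1 = 22*1 = 22)
y = 8 (y = 2*4 = 8)
(N*y)*(-20 - 17) = (22*8)*(-20 - 17) = 176*(-37) = -6512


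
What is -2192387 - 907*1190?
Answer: -3271717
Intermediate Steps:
-2192387 - 907*1190 = -2192387 - 1079330 = -3271717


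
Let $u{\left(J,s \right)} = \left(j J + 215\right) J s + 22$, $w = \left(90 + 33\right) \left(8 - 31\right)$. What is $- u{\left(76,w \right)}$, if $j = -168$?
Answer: $-2698945234$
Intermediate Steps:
$w = -2829$ ($w = 123 \left(-23\right) = -2829$)
$u{\left(J,s \right)} = 22 + J s \left(215 - 168 J\right)$ ($u{\left(J,s \right)} = \left(- 168 J + 215\right) J s + 22 = \left(215 - 168 J\right) J s + 22 = J \left(215 - 168 J\right) s + 22 = J s \left(215 - 168 J\right) + 22 = 22 + J s \left(215 - 168 J\right)$)
$- u{\left(76,w \right)} = - (22 - - 475272 \cdot 76^{2} + 215 \cdot 76 \left(-2829\right)) = - (22 - \left(-475272\right) 5776 - 46225860) = - (22 + 2745171072 - 46225860) = \left(-1\right) 2698945234 = -2698945234$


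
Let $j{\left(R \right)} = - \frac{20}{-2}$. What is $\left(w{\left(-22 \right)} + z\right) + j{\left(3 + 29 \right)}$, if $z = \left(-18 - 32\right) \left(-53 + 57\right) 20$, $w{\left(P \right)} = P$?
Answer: $-4012$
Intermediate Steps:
$z = -4000$ ($z = \left(-50\right) 4 \cdot 20 = \left(-200\right) 20 = -4000$)
$j{\left(R \right)} = 10$ ($j{\left(R \right)} = \left(-20\right) \left(- \frac{1}{2}\right) = 10$)
$\left(w{\left(-22 \right)} + z\right) + j{\left(3 + 29 \right)} = \left(-22 - 4000\right) + 10 = -4022 + 10 = -4012$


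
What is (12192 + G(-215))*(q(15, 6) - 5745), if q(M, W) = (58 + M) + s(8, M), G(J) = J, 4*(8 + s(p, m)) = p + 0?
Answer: -68005406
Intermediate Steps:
s(p, m) = -8 + p/4 (s(p, m) = -8 + (p + 0)/4 = -8 + p/4)
q(M, W) = 52 + M (q(M, W) = (58 + M) + (-8 + (¼)*8) = (58 + M) + (-8 + 2) = (58 + M) - 6 = 52 + M)
(12192 + G(-215))*(q(15, 6) - 5745) = (12192 - 215)*((52 + 15) - 5745) = 11977*(67 - 5745) = 11977*(-5678) = -68005406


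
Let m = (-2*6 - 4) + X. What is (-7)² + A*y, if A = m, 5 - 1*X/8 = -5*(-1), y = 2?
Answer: 17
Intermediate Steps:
X = 0 (X = 40 - (-40)*(-1) = 40 - 8*5 = 40 - 40 = 0)
m = -16 (m = (-2*6 - 4) + 0 = (-12 - 4) + 0 = -16 + 0 = -16)
A = -16
(-7)² + A*y = (-7)² - 16*2 = 49 - 32 = 17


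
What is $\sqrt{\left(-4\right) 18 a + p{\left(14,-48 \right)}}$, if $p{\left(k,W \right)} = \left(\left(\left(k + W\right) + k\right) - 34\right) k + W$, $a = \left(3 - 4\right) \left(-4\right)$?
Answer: $2 i \sqrt{273} \approx 33.045 i$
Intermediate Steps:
$a = 4$ ($a = \left(-1\right) \left(-4\right) = 4$)
$p{\left(k,W \right)} = W + k \left(-34 + W + 2 k\right)$ ($p{\left(k,W \right)} = \left(\left(\left(W + k\right) + k\right) - 34\right) k + W = \left(\left(W + 2 k\right) - 34\right) k + W = \left(-34 + W + 2 k\right) k + W = k \left(-34 + W + 2 k\right) + W = W + k \left(-34 + W + 2 k\right)$)
$\sqrt{\left(-4\right) 18 a + p{\left(14,-48 \right)}} = \sqrt{\left(-4\right) 18 \cdot 4 - \left(1196 - 392\right)} = \sqrt{\left(-72\right) 4 - 804} = \sqrt{-288 - 804} = \sqrt{-1092} = 2 i \sqrt{273}$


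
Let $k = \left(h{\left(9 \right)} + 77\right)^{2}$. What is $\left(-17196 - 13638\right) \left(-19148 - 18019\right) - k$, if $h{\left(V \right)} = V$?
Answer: $1145999882$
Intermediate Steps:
$k = 7396$ ($k = \left(9 + 77\right)^{2} = 86^{2} = 7396$)
$\left(-17196 - 13638\right) \left(-19148 - 18019\right) - k = \left(-17196 - 13638\right) \left(-19148 - 18019\right) - 7396 = \left(-30834\right) \left(-37167\right) - 7396 = 1146007278 - 7396 = 1145999882$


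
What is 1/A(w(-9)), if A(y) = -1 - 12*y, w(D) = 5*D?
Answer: 1/539 ≈ 0.0018553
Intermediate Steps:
1/A(w(-9)) = 1/(-1 - 60*(-9)) = 1/(-1 - 12*(-45)) = 1/(-1 + 540) = 1/539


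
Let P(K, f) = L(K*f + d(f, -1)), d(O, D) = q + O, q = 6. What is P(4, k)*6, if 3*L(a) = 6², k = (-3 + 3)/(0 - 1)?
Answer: 72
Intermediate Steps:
k = 0 (k = 0/(-1) = 0*(-1) = 0)
d(O, D) = 6 + O
L(a) = 12 (L(a) = (⅓)*6² = (⅓)*36 = 12)
P(K, f) = 12
P(4, k)*6 = 12*6 = 72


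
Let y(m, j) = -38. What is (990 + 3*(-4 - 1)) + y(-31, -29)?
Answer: 937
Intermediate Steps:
(990 + 3*(-4 - 1)) + y(-31, -29) = (990 + 3*(-4 - 1)) - 38 = (990 + 3*(-5)) - 38 = (990 - 15) - 38 = 975 - 38 = 937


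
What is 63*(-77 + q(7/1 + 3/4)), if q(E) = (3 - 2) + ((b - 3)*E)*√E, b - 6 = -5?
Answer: -4788 - 1953*√31/4 ≈ -7506.5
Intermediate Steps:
b = 1 (b = 6 - 5 = 1)
q(E) = 1 - 2*E^(3/2) (q(E) = (3 - 2) + ((1 - 3)*E)*√E = 1 + (-2*E)*√E = 1 - 2*E^(3/2))
63*(-77 + q(7/1 + 3/4)) = 63*(-77 + (1 - 2*(7/1 + 3/4)^(3/2))) = 63*(-77 + (1 - 2*(7*1 + 3*(¼))^(3/2))) = 63*(-77 + (1 - 2*(7 + ¾)^(3/2))) = 63*(-77 + (1 - 31*√31/4)) = 63*(-76 - 31*√31/4) = -4788 - 1953*√31/4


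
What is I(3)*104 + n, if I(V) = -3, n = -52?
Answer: -364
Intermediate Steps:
I(3)*104 + n = -3*104 - 52 = -312 - 52 = -364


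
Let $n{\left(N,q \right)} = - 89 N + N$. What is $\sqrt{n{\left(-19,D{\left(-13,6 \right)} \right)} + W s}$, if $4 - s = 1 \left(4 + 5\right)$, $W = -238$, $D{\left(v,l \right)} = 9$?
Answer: $3 \sqrt{318} \approx 53.498$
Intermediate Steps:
$s = -5$ ($s = 4 - 1 \left(4 + 5\right) = 4 - 1 \cdot 9 = 4 - 9 = -5$)
$n{\left(N,q \right)} = - 88 N$
$\sqrt{n{\left(-19,D{\left(-13,6 \right)} \right)} + W s} = \sqrt{\left(-88\right) \left(-19\right) - -1190} = \sqrt{1672 + 1190} = \sqrt{2862} = 3 \sqrt{318}$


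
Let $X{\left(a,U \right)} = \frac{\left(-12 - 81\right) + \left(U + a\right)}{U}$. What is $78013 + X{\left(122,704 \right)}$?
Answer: $\frac{54921885}{704} \approx 78014.0$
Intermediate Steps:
$X{\left(a,U \right)} = \frac{-93 + U + a}{U}$ ($X{\left(a,U \right)} = \frac{-93 + \left(U + a\right)}{U} = \frac{-93 + U + a}{U}$)
$78013 + X{\left(122,704 \right)} = 78013 + \frac{-93 + 704 + 122}{704} = 78013 + \frac{1}{704} \cdot 733 = 78013 + \frac{733}{704} = \frac{54921885}{704}$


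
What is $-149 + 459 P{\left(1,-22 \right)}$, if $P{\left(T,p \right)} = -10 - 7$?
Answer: $-7952$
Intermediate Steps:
$P{\left(T,p \right)} = -17$
$-149 + 459 P{\left(1,-22 \right)} = -149 + 459 \left(-17\right) = -149 - 7803 = -7952$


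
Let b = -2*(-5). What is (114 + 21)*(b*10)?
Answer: 13500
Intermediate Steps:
b = 10
(114 + 21)*(b*10) = (114 + 21)*(10*10) = 135*100 = 13500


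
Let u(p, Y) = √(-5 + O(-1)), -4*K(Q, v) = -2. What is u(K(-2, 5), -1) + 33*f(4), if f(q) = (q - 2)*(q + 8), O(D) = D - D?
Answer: 792 + I*√5 ≈ 792.0 + 2.2361*I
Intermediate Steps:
O(D) = 0
K(Q, v) = ½ (K(Q, v) = -¼*(-2) = ½)
u(p, Y) = I*√5 (u(p, Y) = √(-5 + 0) = √(-5) = I*√5)
f(q) = (-2 + q)*(8 + q)
u(K(-2, 5), -1) + 33*f(4) = I*√5 + 33*(-16 + 4² + 6*4) = I*√5 + 33*(-16 + 16 + 24) = I*√5 + 33*24 = I*√5 + 792 = 792 + I*√5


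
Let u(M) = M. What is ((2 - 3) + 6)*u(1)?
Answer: 5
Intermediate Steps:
((2 - 3) + 6)*u(1) = ((2 - 3) + 6)*1 = (-1 + 6)*1 = 5*1 = 5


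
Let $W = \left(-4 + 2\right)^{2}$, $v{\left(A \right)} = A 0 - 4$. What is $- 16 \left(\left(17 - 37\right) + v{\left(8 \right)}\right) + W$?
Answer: $388$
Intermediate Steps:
$v{\left(A \right)} = -4$ ($v{\left(A \right)} = 0 - 4 = -4$)
$W = 4$ ($W = \left(-2\right)^{2} = 4$)
$- 16 \left(\left(17 - 37\right) + v{\left(8 \right)}\right) + W = - 16 \left(\left(17 - 37\right) - 4\right) + 4 = - 16 \left(-20 - 4\right) + 4 = \left(-16\right) \left(-24\right) + 4 = 384 + 4 = 388$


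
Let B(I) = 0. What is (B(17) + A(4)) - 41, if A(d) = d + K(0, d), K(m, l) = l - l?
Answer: -37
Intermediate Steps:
K(m, l) = 0
A(d) = d (A(d) = d + 0 = d)
(B(17) + A(4)) - 41 = (0 + 4) - 41 = 4 - 41 = -37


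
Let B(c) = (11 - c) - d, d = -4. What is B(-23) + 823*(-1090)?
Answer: -897032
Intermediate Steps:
B(c) = 15 - c (B(c) = (11 - c) - 1*(-4) = (11 - c) + 4 = 15 - c)
B(-23) + 823*(-1090) = (15 - 1*(-23)) + 823*(-1090) = (15 + 23) - 897070 = 38 - 897070 = -897032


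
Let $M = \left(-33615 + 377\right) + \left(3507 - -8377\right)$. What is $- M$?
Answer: $21354$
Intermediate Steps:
$M = -21354$ ($M = -33238 + \left(3507 + 8377\right) = -33238 + 11884 = -21354$)
$- M = \left(-1\right) \left(-21354\right) = 21354$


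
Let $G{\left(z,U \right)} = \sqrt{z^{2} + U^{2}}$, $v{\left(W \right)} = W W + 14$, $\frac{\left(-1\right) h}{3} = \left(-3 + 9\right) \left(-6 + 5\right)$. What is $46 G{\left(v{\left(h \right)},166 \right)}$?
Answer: $460 \sqrt{1418} \approx 17322.0$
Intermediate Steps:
$h = 18$ ($h = - 3 \left(-3 + 9\right) \left(-6 + 5\right) = - 3 \cdot 6 \left(-1\right) = \left(-3\right) \left(-6\right) = 18$)
$v{\left(W \right)} = 14 + W^{2}$ ($v{\left(W \right)} = W^{2} + 14 = 14 + W^{2}$)
$G{\left(z,U \right)} = \sqrt{U^{2} + z^{2}}$
$46 G{\left(v{\left(h \right)},166 \right)} = 46 \sqrt{166^{2} + \left(14 + 18^{2}\right)^{2}} = 46 \sqrt{27556 + \left(14 + 324\right)^{2}} = 46 \sqrt{27556 + 338^{2}} = 46 \sqrt{27556 + 114244} = 46 \sqrt{141800} = 46 \cdot 10 \sqrt{1418} = 460 \sqrt{1418}$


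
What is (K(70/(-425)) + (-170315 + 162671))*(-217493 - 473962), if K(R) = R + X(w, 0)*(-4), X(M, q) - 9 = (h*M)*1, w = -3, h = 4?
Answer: 89714073594/17 ≈ 5.2773e+9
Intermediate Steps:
X(M, q) = 9 + 4*M (X(M, q) = 9 + (4*M)*1 = 9 + 4*M)
K(R) = 12 + R (K(R) = R + (9 + 4*(-3))*(-4) = R + (9 - 12)*(-4) = R - 3*(-4) = R + 12 = 12 + R)
(K(70/(-425)) + (-170315 + 162671))*(-217493 - 473962) = ((12 + 70/(-425)) + (-170315 + 162671))*(-217493 - 473962) = ((12 + 70*(-1/425)) - 7644)*(-691455) = ((12 - 14/85) - 7644)*(-691455) = (1006/85 - 7644)*(-691455) = -648734/85*(-691455) = 89714073594/17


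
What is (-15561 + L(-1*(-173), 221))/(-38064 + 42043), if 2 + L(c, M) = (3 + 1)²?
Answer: -15547/3979 ≈ -3.9073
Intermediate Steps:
L(c, M) = 14 (L(c, M) = -2 + (3 + 1)² = -2 + 4² = -2 + 16 = 14)
(-15561 + L(-1*(-173), 221))/(-38064 + 42043) = (-15561 + 14)/(-38064 + 42043) = -15547/3979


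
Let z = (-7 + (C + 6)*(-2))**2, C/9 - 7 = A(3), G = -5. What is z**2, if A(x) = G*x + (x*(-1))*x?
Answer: 6784652161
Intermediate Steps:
A(x) = -x**2 - 5*x (A(x) = -5*x + (x*(-1))*x = -5*x + (-x)*x = -5*x - x**2 = -x**2 - 5*x)
C = -153 (C = 63 + 9*(-1*3*(5 + 3)) = 63 + 9*(-1*3*8) = 63 + 9*(-24) = 63 - 216 = -153)
z = 82369 (z = (-7 + (-153 + 6)*(-2))**2 = (-7 - 147*(-2))**2 = (-7 + 294)**2 = 287**2 = 82369)
z**2 = 82369**2 = 6784652161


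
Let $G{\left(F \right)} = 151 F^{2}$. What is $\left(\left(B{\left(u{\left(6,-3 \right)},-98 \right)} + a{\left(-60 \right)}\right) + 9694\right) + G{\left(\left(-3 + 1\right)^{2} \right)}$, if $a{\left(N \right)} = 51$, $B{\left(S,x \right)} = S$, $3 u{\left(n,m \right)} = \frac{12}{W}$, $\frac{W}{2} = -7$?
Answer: $\frac{85125}{7} \approx 12161.0$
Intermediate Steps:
$W = -14$ ($W = 2 \left(-7\right) = -14$)
$u{\left(n,m \right)} = - \frac{2}{7}$ ($u{\left(n,m \right)} = \frac{12 \frac{1}{-14}}{3} = \frac{12 \left(- \frac{1}{14}\right)}{3} = \frac{1}{3} \left(- \frac{6}{7}\right) = - \frac{2}{7}$)
$\left(\left(B{\left(u{\left(6,-3 \right)},-98 \right)} + a{\left(-60 \right)}\right) + 9694\right) + G{\left(\left(-3 + 1\right)^{2} \right)} = \left(\left(- \frac{2}{7} + 51\right) + 9694\right) + 151 \left(\left(-3 + 1\right)^{2}\right)^{2} = \left(\frac{355}{7} + 9694\right) + 151 \left(\left(-2\right)^{2}\right)^{2} = \frac{68213}{7} + 151 \cdot 4^{2} = \frac{68213}{7} + 151 \cdot 16 = \frac{68213}{7} + 2416 = \frac{85125}{7}$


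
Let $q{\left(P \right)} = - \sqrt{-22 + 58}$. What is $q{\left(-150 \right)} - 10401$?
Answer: $-10407$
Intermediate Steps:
$q{\left(P \right)} = -6$ ($q{\left(P \right)} = - \sqrt{36} = \left(-1\right) 6 = -6$)
$q{\left(-150 \right)} - 10401 = -6 - 10401 = -10407$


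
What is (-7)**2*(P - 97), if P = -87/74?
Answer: -355985/74 ≈ -4810.6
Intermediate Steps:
P = -87/74 (P = -87*1/74 = -87/74 ≈ -1.1757)
(-7)**2*(P - 97) = (-7)**2*(-87/74 - 97) = 49*(-7265/74) = -355985/74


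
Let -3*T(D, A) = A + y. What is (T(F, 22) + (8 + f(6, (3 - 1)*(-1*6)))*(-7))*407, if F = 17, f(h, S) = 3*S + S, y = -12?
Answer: 337810/3 ≈ 1.1260e+5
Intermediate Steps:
f(h, S) = 4*S
T(D, A) = 4 - A/3 (T(D, A) = -(A - 12)/3 = -(-12 + A)/3 = 4 - A/3)
(T(F, 22) + (8 + f(6, (3 - 1)*(-1*6)))*(-7))*407 = ((4 - 1/3*22) + (8 + 4*((3 - 1)*(-1*6)))*(-7))*407 = ((4 - 22/3) + (8 + 4*(2*(-6)))*(-7))*407 = (-10/3 + (8 + 4*(-12))*(-7))*407 = (-10/3 + (8 - 48)*(-7))*407 = (-10/3 - 40*(-7))*407 = (-10/3 + 280)*407 = (830/3)*407 = 337810/3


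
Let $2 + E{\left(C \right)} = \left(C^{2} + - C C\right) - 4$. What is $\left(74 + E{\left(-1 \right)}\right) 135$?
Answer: $9180$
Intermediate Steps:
$E{\left(C \right)} = -6$ ($E{\left(C \right)} = -2 - \left(4 - C^{2} - - C C\right) = -2 + \left(\left(C^{2} - C^{2}\right) - 4\right) = -2 + \left(0 - 4\right) = -2 - 4 = -6$)
$\left(74 + E{\left(-1 \right)}\right) 135 = \left(74 - 6\right) 135 = 68 \cdot 135 = 9180$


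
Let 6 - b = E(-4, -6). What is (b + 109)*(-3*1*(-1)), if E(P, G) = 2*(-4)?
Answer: 369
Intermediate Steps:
E(P, G) = -8
b = 14 (b = 6 - 1*(-8) = 6 + 8 = 14)
(b + 109)*(-3*1*(-1)) = (14 + 109)*(-3*1*(-1)) = 123*(-3*(-1)) = 123*3 = 369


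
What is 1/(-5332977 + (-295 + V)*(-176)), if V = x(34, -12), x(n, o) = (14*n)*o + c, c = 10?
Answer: -1/4277505 ≈ -2.3378e-7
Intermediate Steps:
x(n, o) = 10 + 14*n*o (x(n, o) = (14*n)*o + 10 = 14*n*o + 10 = 10 + 14*n*o)
V = -5702 (V = 10 + 14*34*(-12) = 10 - 5712 = -5702)
1/(-5332977 + (-295 + V)*(-176)) = 1/(-5332977 + (-295 - 5702)*(-176)) = 1/(-5332977 - 5997*(-176)) = 1/(-5332977 + 1055472) = 1/(-4277505) = -1/4277505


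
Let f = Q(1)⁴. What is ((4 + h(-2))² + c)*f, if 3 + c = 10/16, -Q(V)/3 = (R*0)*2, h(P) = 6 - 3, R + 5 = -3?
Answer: 0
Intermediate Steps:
R = -8 (R = -5 - 3 = -8)
h(P) = 3
Q(V) = 0 (Q(V) = -3*(-8*0)*2 = -0*2 = -3*0 = 0)
f = 0 (f = 0⁴ = 0)
c = -19/8 (c = -3 + 10/16 = -3 + 10*(1/16) = -3 + 5/8 = -19/8 ≈ -2.3750)
((4 + h(-2))² + c)*f = ((4 + 3)² - 19/8)*0 = (7² - 19/8)*0 = (49 - 19/8)*0 = (373/8)*0 = 0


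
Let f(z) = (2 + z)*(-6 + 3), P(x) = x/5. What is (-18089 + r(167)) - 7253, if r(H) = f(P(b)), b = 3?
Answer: -126749/5 ≈ -25350.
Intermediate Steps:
P(x) = x/5 (P(x) = x*(⅕) = x/5)
f(z) = -6 - 3*z (f(z) = (2 + z)*(-3) = -6 - 3*z)
r(H) = -39/5 (r(H) = -6 - 3*3/5 = -6 - 3*⅗ = -6 - 9/5 = -39/5)
(-18089 + r(167)) - 7253 = (-18089 - 39/5) - 7253 = -90484/5 - 7253 = -126749/5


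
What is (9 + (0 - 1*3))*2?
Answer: 12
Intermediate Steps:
(9 + (0 - 1*3))*2 = (9 + (0 - 3))*2 = (9 - 3)*2 = 6*2 = 12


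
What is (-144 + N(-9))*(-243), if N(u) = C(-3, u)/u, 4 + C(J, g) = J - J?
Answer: 34884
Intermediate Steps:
C(J, g) = -4 (C(J, g) = -4 + (J - J) = -4 + 0 = -4)
N(u) = -4/u
(-144 + N(-9))*(-243) = (-144 - 4/(-9))*(-243) = (-144 - 4*(-1/9))*(-243) = (-144 + 4/9)*(-243) = -1292/9*(-243) = 34884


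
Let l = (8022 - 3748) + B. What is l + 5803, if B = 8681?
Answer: 18758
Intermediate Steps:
l = 12955 (l = (8022 - 3748) + 8681 = 4274 + 8681 = 12955)
l + 5803 = 12955 + 5803 = 18758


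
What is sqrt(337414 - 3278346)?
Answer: 2*I*sqrt(735233) ≈ 1714.9*I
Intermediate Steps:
sqrt(337414 - 3278346) = sqrt(-2940932) = 2*I*sqrt(735233)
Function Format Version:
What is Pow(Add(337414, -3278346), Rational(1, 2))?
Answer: Mul(2, I, Pow(735233, Rational(1, 2))) ≈ Mul(1714.9, I)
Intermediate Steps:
Pow(Add(337414, -3278346), Rational(1, 2)) = Pow(-2940932, Rational(1, 2)) = Mul(2, I, Pow(735233, Rational(1, 2)))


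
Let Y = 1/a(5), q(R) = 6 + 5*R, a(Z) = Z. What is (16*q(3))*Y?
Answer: 336/5 ≈ 67.200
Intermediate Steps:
Y = ⅕ (Y = 1/5 = ⅕ ≈ 0.20000)
(16*q(3))*Y = (16*(6 + 5*3))*(⅕) = (16*(6 + 15))*(⅕) = (16*21)*(⅕) = 336*(⅕) = 336/5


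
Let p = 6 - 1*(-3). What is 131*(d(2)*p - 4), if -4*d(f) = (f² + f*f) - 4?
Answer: -1703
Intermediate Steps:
d(f) = 1 - f²/2 (d(f) = -((f² + f*f) - 4)/4 = -((f² + f²) - 4)/4 = -(2*f² - 4)/4 = -(-4 + 2*f²)/4 = 1 - f²/2)
p = 9 (p = 6 + 3 = 9)
131*(d(2)*p - 4) = 131*((1 - ½*2²)*9 - 4) = 131*((1 - ½*4)*9 - 4) = 131*((1 - 2)*9 - 4) = 131*(-1*9 - 4) = 131*(-9 - 4) = 131*(-13) = -1703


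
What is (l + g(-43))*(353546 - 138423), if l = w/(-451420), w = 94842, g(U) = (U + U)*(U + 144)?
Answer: -421762512846163/225710 ≈ -1.8686e+9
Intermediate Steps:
g(U) = 2*U*(144 + U) (g(U) = (2*U)*(144 + U) = 2*U*(144 + U))
l = -47421/225710 (l = 94842/(-451420) = 94842*(-1/451420) = -47421/225710 ≈ -0.21010)
(l + g(-43))*(353546 - 138423) = (-47421/225710 + 2*(-43)*(144 - 43))*(353546 - 138423) = (-47421/225710 + 2*(-43)*101)*215123 = (-47421/225710 - 8686)*215123 = -1960564481/225710*215123 = -421762512846163/225710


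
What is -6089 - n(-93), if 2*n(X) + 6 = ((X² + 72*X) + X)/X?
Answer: -6076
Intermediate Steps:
n(X) = -3 + (X² + 73*X)/(2*X) (n(X) = -3 + (((X² + 72*X) + X)/X)/2 = -3 + ((X² + 73*X)/X)/2 = -3 + (X² + 73*X)/(2*X))
-6089 - n(-93) = -6089 - (67/2 + (½)*(-93)) = -6089 - (67/2 - 93/2) = -6089 - 1*(-13) = -6089 + 13 = -6076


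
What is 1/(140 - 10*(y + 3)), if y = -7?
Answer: 1/180 ≈ 0.0055556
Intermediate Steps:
1/(140 - 10*(y + 3)) = 1/(140 - 10*(-7 + 3)) = 1/(140 - 10*(-4)) = 1/(140 + 40) = 1/180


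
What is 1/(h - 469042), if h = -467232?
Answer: -1/936274 ≈ -1.0681e-6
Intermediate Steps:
1/(h - 469042) = 1/(-467232 - 469042) = 1/(-936274) = -1/936274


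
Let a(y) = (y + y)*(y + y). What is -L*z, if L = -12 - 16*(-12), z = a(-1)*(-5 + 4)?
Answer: 720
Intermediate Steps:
a(y) = 4*y**2 (a(y) = (2*y)*(2*y) = 4*y**2)
z = -4 (z = (4*(-1)**2)*(-5 + 4) = (4*1)*(-1) = 4*(-1) = -4)
L = 180 (L = -12 + 192 = 180)
-L*z = -180*(-4) = -1*(-720) = 720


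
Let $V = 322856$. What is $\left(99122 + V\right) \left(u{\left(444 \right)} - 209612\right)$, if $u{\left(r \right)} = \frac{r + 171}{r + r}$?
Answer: $- \frac{13090801322583}{148} \approx -8.8451 \cdot 10^{10}$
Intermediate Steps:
$u{\left(r \right)} = \frac{171 + r}{2 r}$
$\left(99122 + V\right) \left(u{\left(444 \right)} - 209612\right) = \left(99122 + 322856\right) \left(\frac{171 + 444}{2 \cdot 444} - 209612\right) = 421978 \left(\frac{1}{2} \cdot \frac{1}{444} \cdot 615 - 209612\right) = 421978 \left(\frac{205}{296} - 209612\right) = 421978 \left(- \frac{62044947}{296}\right) = - \frac{13090801322583}{148}$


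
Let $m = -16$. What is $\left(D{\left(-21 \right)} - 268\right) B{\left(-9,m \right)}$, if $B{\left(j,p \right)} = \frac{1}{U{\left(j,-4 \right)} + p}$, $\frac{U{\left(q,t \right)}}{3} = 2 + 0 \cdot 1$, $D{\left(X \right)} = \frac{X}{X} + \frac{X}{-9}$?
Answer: $\frac{397}{15} \approx 26.467$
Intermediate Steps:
$D{\left(X \right)} = 1 - \frac{X}{9}$ ($D{\left(X \right)} = 1 + X \left(- \frac{1}{9}\right) = 1 - \frac{X}{9}$)
$U{\left(q,t \right)} = 6$ ($U{\left(q,t \right)} = 3 \left(2 + 0 \cdot 1\right) = 3 \left(2 + 0\right) = 3 \cdot 2 = 6$)
$B{\left(j,p \right)} = \frac{1}{6 + p}$
$\left(D{\left(-21 \right)} - 268\right) B{\left(-9,m \right)} = \frac{\left(1 - - \frac{7}{3}\right) - 268}{6 - 16} = \frac{\left(1 + \frac{7}{3}\right) - 268}{-10} = \left(\frac{10}{3} - 268\right) \left(- \frac{1}{10}\right) = \left(- \frac{794}{3}\right) \left(- \frac{1}{10}\right) = \frac{397}{15}$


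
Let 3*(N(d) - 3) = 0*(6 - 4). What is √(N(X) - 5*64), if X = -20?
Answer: I*√317 ≈ 17.805*I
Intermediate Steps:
N(d) = 3 (N(d) = 3 + (0*(6 - 4))/3 = 3 + (0*2)/3 = 3 + (⅓)*0 = 3 + 0 = 3)
√(N(X) - 5*64) = √(3 - 5*64) = √(3 - 320) = √(-317) = I*√317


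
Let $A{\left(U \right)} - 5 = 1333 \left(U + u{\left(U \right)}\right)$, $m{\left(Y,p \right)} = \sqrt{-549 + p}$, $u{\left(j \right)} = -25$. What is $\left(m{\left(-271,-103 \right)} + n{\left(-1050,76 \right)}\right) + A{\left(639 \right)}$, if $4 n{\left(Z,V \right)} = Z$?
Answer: $\frac{1636409}{2} + 2 i \sqrt{163} \approx 8.182 \cdot 10^{5} + 25.534 i$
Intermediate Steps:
$n{\left(Z,V \right)} = \frac{Z}{4}$
$A{\left(U \right)} = -33320 + 1333 U$ ($A{\left(U \right)} = 5 + 1333 \left(U - 25\right) = 5 + 1333 \left(-25 + U\right) = 5 + \left(-33325 + 1333 U\right) = -33320 + 1333 U$)
$\left(m{\left(-271,-103 \right)} + n{\left(-1050,76 \right)}\right) + A{\left(639 \right)} = \left(\sqrt{-549 - 103} + \frac{1}{4} \left(-1050\right)\right) + \left(-33320 + 1333 \cdot 639\right) = \left(\sqrt{-652} - \frac{525}{2}\right) + \left(-33320 + 851787\right) = \left(2 i \sqrt{163} - \frac{525}{2}\right) + 818467 = \left(- \frac{525}{2} + 2 i \sqrt{163}\right) + 818467 = \frac{1636409}{2} + 2 i \sqrt{163}$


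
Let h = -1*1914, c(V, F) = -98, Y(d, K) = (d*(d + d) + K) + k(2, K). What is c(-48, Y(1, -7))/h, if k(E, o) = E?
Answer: 49/957 ≈ 0.051202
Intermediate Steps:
Y(d, K) = 2 + K + 2*d² (Y(d, K) = (d*(d + d) + K) + 2 = (d*(2*d) + K) + 2 = (2*d² + K) + 2 = (K + 2*d²) + 2 = 2 + K + 2*d²)
h = -1914
c(-48, Y(1, -7))/h = -98/(-1914) = -98*(-1/1914) = 49/957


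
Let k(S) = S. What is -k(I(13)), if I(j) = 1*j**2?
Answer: -169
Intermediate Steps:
I(j) = j**2
-k(I(13)) = -1*13**2 = -1*169 = -169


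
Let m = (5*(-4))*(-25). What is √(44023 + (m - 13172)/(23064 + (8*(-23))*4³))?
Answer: √87644080159/1411 ≈ 209.81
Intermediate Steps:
m = 500 (m = -20*(-25) = 500)
√(44023 + (m - 13172)/(23064 + (8*(-23))*4³)) = √(44023 + (500 - 13172)/(23064 + (8*(-23))*4³)) = √(44023 - 12672/(23064 - 184*64)) = √(44023 - 12672/(23064 - 11776)) = √(44023 - 12672/11288) = √(44023 - 12672*1/11288) = √(44023 - 1584/1411) = √(62114869/1411) = √87644080159/1411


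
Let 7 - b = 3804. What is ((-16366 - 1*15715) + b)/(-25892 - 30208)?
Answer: 17939/28050 ≈ 0.63954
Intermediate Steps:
b = -3797 (b = 7 - 1*3804 = 7 - 3804 = -3797)
((-16366 - 1*15715) + b)/(-25892 - 30208) = ((-16366 - 1*15715) - 3797)/(-25892 - 30208) = ((-16366 - 15715) - 3797)/(-56100) = (-32081 - 3797)*(-1/56100) = -35878*(-1/56100) = 17939/28050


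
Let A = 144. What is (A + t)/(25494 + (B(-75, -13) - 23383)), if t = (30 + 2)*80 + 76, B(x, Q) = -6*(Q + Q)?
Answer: 2780/2267 ≈ 1.2263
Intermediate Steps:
B(x, Q) = -12*Q
t = 2636 (t = 32*80 + 76 = 2560 + 76 = 2636)
(A + t)/(25494 + (B(-75, -13) - 23383)) = (144 + 2636)/(25494 + (-12*(-13) - 23383)) = 2780/(25494 + (156 - 23383)) = 2780/(25494 - 23227) = 2780/2267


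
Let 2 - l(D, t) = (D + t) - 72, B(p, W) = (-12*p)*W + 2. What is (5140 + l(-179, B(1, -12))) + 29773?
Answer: 35020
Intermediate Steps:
B(p, W) = 2 - 12*W*p (B(p, W) = -12*W*p + 2 = 2 - 12*W*p)
l(D, t) = 74 - D - t (l(D, t) = 2 - ((D + t) - 72) = 2 - (-72 + D + t) = 2 + (72 - D - t) = 74 - D - t)
(5140 + l(-179, B(1, -12))) + 29773 = (5140 + (74 - 1*(-179) - (2 - 12*(-12)*1))) + 29773 = (5140 + (74 + 179 - (2 + 144))) + 29773 = (5140 + (74 + 179 - 1*146)) + 29773 = (5140 + (74 + 179 - 146)) + 29773 = (5140 + 107) + 29773 = 5247 + 29773 = 35020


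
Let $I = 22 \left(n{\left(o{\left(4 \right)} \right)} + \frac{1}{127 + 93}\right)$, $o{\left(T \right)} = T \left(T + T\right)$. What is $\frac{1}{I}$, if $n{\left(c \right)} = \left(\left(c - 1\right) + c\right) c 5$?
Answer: $\frac{10}{2217601} \approx 4.5094 \cdot 10^{-6}$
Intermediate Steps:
$o{\left(T \right)} = 2 T^{2}$ ($o{\left(T \right)} = T 2 T = 2 T^{2}$)
$n{\left(c \right)} = 5 c \left(-1 + 2 c\right)$ ($n{\left(c \right)} = \left(\left(-1 + c\right) + c\right) c 5 = \left(-1 + 2 c\right) c 5 = c \left(-1 + 2 c\right) 5 = 5 c \left(-1 + 2 c\right)$)
$I = \frac{2217601}{10}$ ($I = 22 \left(5 \cdot 2 \cdot 4^{2} \left(-1 + 2 \cdot 2 \cdot 4^{2}\right) + \frac{1}{127 + 93}\right) = 22 \left(5 \cdot 2 \cdot 16 \left(-1 + 2 \cdot 2 \cdot 16\right) + \frac{1}{220}\right) = 22 \left(5 \cdot 32 \left(-1 + 2 \cdot 32\right) + \frac{1}{220}\right) = 22 \left(5 \cdot 32 \left(-1 + 64\right) + \frac{1}{220}\right) = 22 \left(5 \cdot 32 \cdot 63 + \frac{1}{220}\right) = 22 \left(10080 + \frac{1}{220}\right) = 22 \cdot \frac{2217601}{220} = \frac{2217601}{10} \approx 2.2176 \cdot 10^{5}$)
$\frac{1}{I} = \frac{1}{\frac{2217601}{10}} = \frac{10}{2217601}$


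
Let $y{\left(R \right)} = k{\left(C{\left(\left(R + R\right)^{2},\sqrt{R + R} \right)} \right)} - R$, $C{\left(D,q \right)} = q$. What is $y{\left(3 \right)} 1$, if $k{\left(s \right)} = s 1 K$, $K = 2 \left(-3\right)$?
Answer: $-3 - 6 \sqrt{6} \approx -17.697$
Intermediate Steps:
$K = -6$
$k{\left(s \right)} = - 6 s$ ($k{\left(s \right)} = s 1 \left(-6\right) = s \left(-6\right) = - 6 s$)
$y{\left(R \right)} = - R - 6 \sqrt{2} \sqrt{R}$ ($y{\left(R \right)} = - 6 \sqrt{R + R} - R = - 6 \sqrt{2 R} - R = - 6 \sqrt{2} \sqrt{R} - R = - R - 6 \sqrt{2} \sqrt{R}$)
$y{\left(3 \right)} 1 = \left(\left(-1\right) 3 - 6 \sqrt{2} \sqrt{3}\right) 1 = \left(-3 - 6 \sqrt{6}\right) 1 = -3 - 6 \sqrt{6}$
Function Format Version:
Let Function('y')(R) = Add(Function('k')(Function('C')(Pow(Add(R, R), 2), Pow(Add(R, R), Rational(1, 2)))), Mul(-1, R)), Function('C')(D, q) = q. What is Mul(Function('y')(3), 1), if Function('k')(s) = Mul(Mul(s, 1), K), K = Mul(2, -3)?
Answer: Add(-3, Mul(-6, Pow(6, Rational(1, 2)))) ≈ -17.697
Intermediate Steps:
K = -6
Function('k')(s) = Mul(-6, s) (Function('k')(s) = Mul(Mul(s, 1), -6) = Mul(s, -6) = Mul(-6, s))
Function('y')(R) = Add(Mul(-1, R), Mul(-6, Pow(2, Rational(1, 2)), Pow(R, Rational(1, 2)))) (Function('y')(R) = Add(Mul(-6, Pow(Add(R, R), Rational(1, 2))), Mul(-1, R)) = Add(Mul(-6, Pow(Mul(2, R), Rational(1, 2))), Mul(-1, R)) = Add(Mul(-6, Mul(Pow(2, Rational(1, 2)), Pow(R, Rational(1, 2)))), Mul(-1, R)) = Add(Mul(-6, Pow(2, Rational(1, 2)), Pow(R, Rational(1, 2))), Mul(-1, R)) = Add(Mul(-1, R), Mul(-6, Pow(2, Rational(1, 2)), Pow(R, Rational(1, 2)))))
Mul(Function('y')(3), 1) = Mul(Add(Mul(-1, 3), Mul(-6, Pow(2, Rational(1, 2)), Pow(3, Rational(1, 2)))), 1) = Mul(Add(-3, Mul(-6, Pow(6, Rational(1, 2)))), 1) = Add(-3, Mul(-6, Pow(6, Rational(1, 2))))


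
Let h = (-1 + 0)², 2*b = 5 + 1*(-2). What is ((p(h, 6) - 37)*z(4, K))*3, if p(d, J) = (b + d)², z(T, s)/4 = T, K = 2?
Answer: -1476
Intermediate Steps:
b = 3/2 (b = (5 + 1*(-2))/2 = (5 - 2)/2 = (½)*3 = 3/2 ≈ 1.5000)
z(T, s) = 4*T
h = 1 (h = (-1)² = 1)
p(d, J) = (3/2 + d)²
((p(h, 6) - 37)*z(4, K))*3 = (((3 + 2*1)²/4 - 37)*(4*4))*3 = (((3 + 2)²/4 - 37)*16)*3 = (((¼)*5² - 37)*16)*3 = (((¼)*25 - 37)*16)*3 = ((25/4 - 37)*16)*3 = -123/4*16*3 = -492*3 = -1476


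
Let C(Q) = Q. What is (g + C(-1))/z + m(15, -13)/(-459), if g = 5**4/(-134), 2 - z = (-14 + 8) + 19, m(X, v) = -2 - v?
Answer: 30197/61506 ≈ 0.49096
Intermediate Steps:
z = -11 (z = 2 - ((-14 + 8) + 19) = 2 - (-6 + 19) = 2 - 1*13 = 2 - 13 = -11)
g = -625/134 (g = 625*(-1/134) = -625/134 ≈ -4.6642)
(g + C(-1))/z + m(15, -13)/(-459) = (-625/134 - 1)/(-11) + (-2 - 1*(-13))/(-459) = -759/134*(-1/11) + (-2 + 13)*(-1/459) = 69/134 + 11*(-1/459) = 69/134 - 11/459 = 30197/61506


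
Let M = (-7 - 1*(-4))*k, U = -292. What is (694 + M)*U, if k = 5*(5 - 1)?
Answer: -185128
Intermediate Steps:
k = 20 (k = 5*4 = 20)
M = -60 (M = (-7 - 1*(-4))*20 = (-7 + 4)*20 = -3*20 = -60)
(694 + M)*U = (694 - 60)*(-292) = 634*(-292) = -185128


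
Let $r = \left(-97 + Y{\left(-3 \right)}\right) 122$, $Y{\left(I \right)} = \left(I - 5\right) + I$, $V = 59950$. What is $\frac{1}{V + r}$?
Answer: $\frac{1}{46774} \approx 2.1379 \cdot 10^{-5}$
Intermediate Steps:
$Y{\left(I \right)} = -5 + 2 I$ ($Y{\left(I \right)} = \left(-5 + I\right) + I = -5 + 2 I$)
$r = -13176$ ($r = \left(-97 + \left(-5 + 2 \left(-3\right)\right)\right) 122 = \left(-97 - 11\right) 122 = \left(-108\right) 122 = -13176$)
$\frac{1}{V + r} = \frac{1}{59950 - 13176} = \frac{1}{46774}$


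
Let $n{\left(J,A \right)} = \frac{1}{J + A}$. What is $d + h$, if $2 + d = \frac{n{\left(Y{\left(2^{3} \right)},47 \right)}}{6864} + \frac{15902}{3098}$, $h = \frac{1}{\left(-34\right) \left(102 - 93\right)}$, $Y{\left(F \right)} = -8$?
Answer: $\frac{22062177301}{7049238768} \approx 3.1297$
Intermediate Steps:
$n{\left(J,A \right)} = \frac{1}{A + J}$
$h = - \frac{1}{306}$ ($h = \frac{1}{\left(-34\right) 9} = \frac{1}{-306} = - \frac{1}{306} \approx -0.003268$)
$d = \frac{1299130237}{414661104}$ ($d = -2 + \left(\frac{1}{\left(47 - 8\right) 6864} + \frac{15902}{3098}\right) = -2 + \left(\frac{1}{39} \cdot \frac{1}{6864} + 15902 \cdot \frac{1}{3098}\right) = -2 + \left(\frac{1}{39} \cdot \frac{1}{6864} + \frac{7951}{1549}\right) = -2 + \left(\frac{1}{267696} + \frac{7951}{1549}\right) = -2 + \frac{2128452445}{414661104} = \frac{1299130237}{414661104} \approx 3.133$)
$d + h = \frac{1299130237}{414661104} - \frac{1}{306} = \frac{22062177301}{7049238768}$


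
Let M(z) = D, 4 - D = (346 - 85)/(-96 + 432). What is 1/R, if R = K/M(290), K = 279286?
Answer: 361/31280032 ≈ 1.1541e-5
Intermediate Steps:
D = 361/112 (D = 4 - (346 - 85)/(-96 + 432) = 4 - 261/336 = 4 - 1*87/112 = 4 - 87/112 = 361/112 ≈ 3.2232)
M(z) = 361/112
R = 31280032/361 (R = 279286/(361/112) = 279286*(112/361) = 31280032/361 ≈ 86648.)
1/R = 1/(31280032/361) = 361/31280032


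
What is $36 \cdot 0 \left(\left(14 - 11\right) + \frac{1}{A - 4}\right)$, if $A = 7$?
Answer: $0$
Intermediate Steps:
$36 \cdot 0 \left(\left(14 - 11\right) + \frac{1}{A - 4}\right) = 36 \cdot 0 \left(\left(14 - 11\right) + \frac{1}{7 - 4}\right) = 0 \left(3 + \frac{1}{3}\right) = 0 \cdot \frac{10}{3} = 0$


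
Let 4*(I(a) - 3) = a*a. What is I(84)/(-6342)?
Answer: -589/2114 ≈ -0.27862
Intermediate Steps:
I(a) = 3 + a**2/4 (I(a) = 3 + (a*a)/4 = 3 + a**2/4)
I(84)/(-6342) = (3 + (1/4)*84**2)/(-6342) = (3 + (1/4)*7056)*(-1/6342) = (3 + 1764)*(-1/6342) = 1767*(-1/6342) = -589/2114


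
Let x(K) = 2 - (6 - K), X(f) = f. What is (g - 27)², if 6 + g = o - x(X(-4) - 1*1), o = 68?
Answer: 1936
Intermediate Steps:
x(K) = -4 + K (x(K) = 2 + (-6 + K) = -4 + K)
g = 71 (g = -6 + (68 - (-4 + (-4 - 1*1))) = -6 + (68 - (-4 + (-4 - 1))) = -6 + (68 - (-4 - 5)) = -6 + (68 - 1*(-9)) = -6 + (68 + 9) = -6 + 77 = 71)
(g - 27)² = (71 - 27)² = 44² = 1936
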